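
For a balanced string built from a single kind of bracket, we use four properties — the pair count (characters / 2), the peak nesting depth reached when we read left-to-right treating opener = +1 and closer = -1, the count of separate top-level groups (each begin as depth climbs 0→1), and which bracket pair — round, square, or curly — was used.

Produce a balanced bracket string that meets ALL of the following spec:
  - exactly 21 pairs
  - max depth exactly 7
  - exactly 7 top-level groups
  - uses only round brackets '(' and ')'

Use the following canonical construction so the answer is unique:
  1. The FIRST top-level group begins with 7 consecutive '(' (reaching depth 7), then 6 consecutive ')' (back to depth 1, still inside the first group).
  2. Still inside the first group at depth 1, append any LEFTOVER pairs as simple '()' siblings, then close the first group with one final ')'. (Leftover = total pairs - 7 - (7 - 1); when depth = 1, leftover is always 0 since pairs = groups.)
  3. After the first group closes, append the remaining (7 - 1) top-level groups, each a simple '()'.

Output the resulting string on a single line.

Spec: pairs=21 depth=7 groups=7
Leftover pairs = 21 - 7 - (7-1) = 8
First group: deep chain of depth 7 + 8 sibling pairs
Remaining 6 groups: simple '()' each

Answer: ((((((())))))()()()()()()()())()()()()()()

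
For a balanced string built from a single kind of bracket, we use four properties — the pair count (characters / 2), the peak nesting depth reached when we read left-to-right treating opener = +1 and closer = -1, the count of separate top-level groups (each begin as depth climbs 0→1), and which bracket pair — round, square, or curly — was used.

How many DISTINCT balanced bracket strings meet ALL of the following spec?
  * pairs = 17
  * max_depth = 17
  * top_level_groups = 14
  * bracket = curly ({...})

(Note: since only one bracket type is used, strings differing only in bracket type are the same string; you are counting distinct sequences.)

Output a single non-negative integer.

Spec: pairs=17 depth=17 groups=14
Count(depth <= 17) = 798
Count(depth <= 16) = 798
Count(depth == 17) = 798 - 798 = 0

Answer: 0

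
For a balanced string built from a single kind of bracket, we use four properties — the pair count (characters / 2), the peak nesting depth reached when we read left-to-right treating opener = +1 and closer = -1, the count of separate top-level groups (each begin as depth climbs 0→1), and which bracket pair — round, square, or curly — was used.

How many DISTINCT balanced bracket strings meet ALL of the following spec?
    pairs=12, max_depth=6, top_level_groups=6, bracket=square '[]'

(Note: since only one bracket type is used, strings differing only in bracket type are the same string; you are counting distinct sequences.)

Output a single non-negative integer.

Spec: pairs=12 depth=6 groups=6
Count(depth <= 6) = 6182
Count(depth <= 5) = 6098
Count(depth == 6) = 6182 - 6098 = 84

Answer: 84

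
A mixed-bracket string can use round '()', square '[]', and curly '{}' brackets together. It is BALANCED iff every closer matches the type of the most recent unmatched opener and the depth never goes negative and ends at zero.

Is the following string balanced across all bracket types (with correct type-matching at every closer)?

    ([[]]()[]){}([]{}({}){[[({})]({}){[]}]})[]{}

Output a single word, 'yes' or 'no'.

Answer: yes

Derivation:
pos 0: push '('; stack = (
pos 1: push '['; stack = ([
pos 2: push '['; stack = ([[
pos 3: ']' matches '['; pop; stack = ([
pos 4: ']' matches '['; pop; stack = (
pos 5: push '('; stack = ((
pos 6: ')' matches '('; pop; stack = (
pos 7: push '['; stack = ([
pos 8: ']' matches '['; pop; stack = (
pos 9: ')' matches '('; pop; stack = (empty)
pos 10: push '{'; stack = {
pos 11: '}' matches '{'; pop; stack = (empty)
pos 12: push '('; stack = (
pos 13: push '['; stack = ([
pos 14: ']' matches '['; pop; stack = (
pos 15: push '{'; stack = ({
pos 16: '}' matches '{'; pop; stack = (
pos 17: push '('; stack = ((
pos 18: push '{'; stack = (({
pos 19: '}' matches '{'; pop; stack = ((
pos 20: ')' matches '('; pop; stack = (
pos 21: push '{'; stack = ({
pos 22: push '['; stack = ({[
pos 23: push '['; stack = ({[[
pos 24: push '('; stack = ({[[(
pos 25: push '{'; stack = ({[[({
pos 26: '}' matches '{'; pop; stack = ({[[(
pos 27: ')' matches '('; pop; stack = ({[[
pos 28: ']' matches '['; pop; stack = ({[
pos 29: push '('; stack = ({[(
pos 30: push '{'; stack = ({[({
pos 31: '}' matches '{'; pop; stack = ({[(
pos 32: ')' matches '('; pop; stack = ({[
pos 33: push '{'; stack = ({[{
pos 34: push '['; stack = ({[{[
pos 35: ']' matches '['; pop; stack = ({[{
pos 36: '}' matches '{'; pop; stack = ({[
pos 37: ']' matches '['; pop; stack = ({
pos 38: '}' matches '{'; pop; stack = (
pos 39: ')' matches '('; pop; stack = (empty)
pos 40: push '['; stack = [
pos 41: ']' matches '['; pop; stack = (empty)
pos 42: push '{'; stack = {
pos 43: '}' matches '{'; pop; stack = (empty)
end: stack empty → VALID
Verdict: properly nested → yes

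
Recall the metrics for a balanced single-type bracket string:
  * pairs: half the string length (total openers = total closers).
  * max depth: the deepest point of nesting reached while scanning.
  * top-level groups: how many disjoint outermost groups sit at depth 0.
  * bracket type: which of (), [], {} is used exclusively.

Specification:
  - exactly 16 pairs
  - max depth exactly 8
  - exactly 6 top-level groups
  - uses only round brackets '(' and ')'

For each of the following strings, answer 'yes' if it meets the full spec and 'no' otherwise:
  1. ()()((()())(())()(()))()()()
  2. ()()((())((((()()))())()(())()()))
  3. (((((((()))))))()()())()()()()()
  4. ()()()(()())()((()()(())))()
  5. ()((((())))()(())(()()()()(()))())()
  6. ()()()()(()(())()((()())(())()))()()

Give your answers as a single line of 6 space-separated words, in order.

String 1 '()()((()())(())()(()))()()()': depth seq [1 0 1 0 1 2 3 2 3 2 1 2 3 2 1 2 1 2 3 2 1 0 1 0 1 0 1 0]
  -> pairs=14 depth=3 groups=6 -> no
String 2 '()()((())((((()()))())()(())()()))': depth seq [1 0 1 0 1 2 3 2 1 2 3 4 5 6 5 6 5 4 3 4 3 2 3 2 3 4 3 2 3 2 3 2 1 0]
  -> pairs=17 depth=6 groups=3 -> no
String 3 '(((((((()))))))()()())()()()()()': depth seq [1 2 3 4 5 6 7 8 7 6 5 4 3 2 1 2 1 2 1 2 1 0 1 0 1 0 1 0 1 0 1 0]
  -> pairs=16 depth=8 groups=6 -> yes
String 4 '()()()(()())()((()()(())))()': depth seq [1 0 1 0 1 0 1 2 1 2 1 0 1 0 1 2 3 2 3 2 3 4 3 2 1 0 1 0]
  -> pairs=14 depth=4 groups=7 -> no
String 5 '()((((())))()(())(()()()()(()))())()': depth seq [1 0 1 2 3 4 5 4 3 2 1 2 1 2 3 2 1 2 3 2 3 2 3 2 3 2 3 4 3 2 1 2 1 0 1 0]
  -> pairs=18 depth=5 groups=3 -> no
String 6 '()()()()(()(())()((()())(())()))()()': depth seq [1 0 1 0 1 0 1 0 1 2 1 2 3 2 1 2 1 2 3 4 3 4 3 2 3 4 3 2 3 2 1 0 1 0 1 0]
  -> pairs=18 depth=4 groups=7 -> no

Answer: no no yes no no no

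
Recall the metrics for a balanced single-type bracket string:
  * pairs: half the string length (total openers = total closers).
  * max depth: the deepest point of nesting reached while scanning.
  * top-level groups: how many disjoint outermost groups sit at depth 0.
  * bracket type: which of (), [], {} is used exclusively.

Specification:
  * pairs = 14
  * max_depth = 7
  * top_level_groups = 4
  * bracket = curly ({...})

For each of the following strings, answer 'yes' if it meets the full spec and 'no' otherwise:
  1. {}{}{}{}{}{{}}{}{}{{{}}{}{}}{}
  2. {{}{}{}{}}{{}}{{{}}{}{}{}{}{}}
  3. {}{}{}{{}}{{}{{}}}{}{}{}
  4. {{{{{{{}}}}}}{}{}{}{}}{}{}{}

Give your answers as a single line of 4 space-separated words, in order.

String 1 '{}{}{}{}{}{{}}{}{}{{{}}{}{}}{}': depth seq [1 0 1 0 1 0 1 0 1 0 1 2 1 0 1 0 1 0 1 2 3 2 1 2 1 2 1 0 1 0]
  -> pairs=15 depth=3 groups=10 -> no
String 2 '{{}{}{}{}}{{}}{{{}}{}{}{}{}{}}': depth seq [1 2 1 2 1 2 1 2 1 0 1 2 1 0 1 2 3 2 1 2 1 2 1 2 1 2 1 2 1 0]
  -> pairs=15 depth=3 groups=3 -> no
String 3 '{}{}{}{{}}{{}{{}}}{}{}{}': depth seq [1 0 1 0 1 0 1 2 1 0 1 2 1 2 3 2 1 0 1 0 1 0 1 0]
  -> pairs=12 depth=3 groups=8 -> no
String 4 '{{{{{{{}}}}}}{}{}{}{}}{}{}{}': depth seq [1 2 3 4 5 6 7 6 5 4 3 2 1 2 1 2 1 2 1 2 1 0 1 0 1 0 1 0]
  -> pairs=14 depth=7 groups=4 -> yes

Answer: no no no yes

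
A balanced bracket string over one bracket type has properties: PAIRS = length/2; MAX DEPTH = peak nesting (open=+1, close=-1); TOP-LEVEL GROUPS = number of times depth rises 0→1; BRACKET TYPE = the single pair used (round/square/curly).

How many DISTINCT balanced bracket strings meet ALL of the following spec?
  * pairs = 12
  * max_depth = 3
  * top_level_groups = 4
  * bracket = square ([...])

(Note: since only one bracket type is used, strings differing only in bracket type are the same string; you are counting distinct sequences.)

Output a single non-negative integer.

Spec: pairs=12 depth=3 groups=4
Count(depth <= 3) = 6448
Count(depth <= 2) = 165
Count(depth == 3) = 6448 - 165 = 6283

Answer: 6283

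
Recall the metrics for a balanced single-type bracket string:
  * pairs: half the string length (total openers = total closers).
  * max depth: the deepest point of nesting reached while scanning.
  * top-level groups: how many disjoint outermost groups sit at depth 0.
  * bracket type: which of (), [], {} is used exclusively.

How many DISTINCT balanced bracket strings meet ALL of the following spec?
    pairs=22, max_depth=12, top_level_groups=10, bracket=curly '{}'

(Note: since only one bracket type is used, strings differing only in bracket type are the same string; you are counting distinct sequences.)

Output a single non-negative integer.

Spec: pairs=22 depth=12 groups=10
Count(depth <= 12) = 161280590
Count(depth <= 11) = 161280290
Count(depth == 12) = 161280590 - 161280290 = 300

Answer: 300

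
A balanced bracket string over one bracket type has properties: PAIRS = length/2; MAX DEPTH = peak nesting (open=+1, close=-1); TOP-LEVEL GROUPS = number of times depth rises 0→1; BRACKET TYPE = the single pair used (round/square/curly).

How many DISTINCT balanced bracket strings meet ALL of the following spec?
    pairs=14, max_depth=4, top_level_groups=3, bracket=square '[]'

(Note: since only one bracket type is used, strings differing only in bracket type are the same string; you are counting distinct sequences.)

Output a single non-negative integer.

Answer: 149802

Derivation:
Spec: pairs=14 depth=4 groups=3
Count(depth <= 4) = 179754
Count(depth <= 3) = 29952
Count(depth == 4) = 179754 - 29952 = 149802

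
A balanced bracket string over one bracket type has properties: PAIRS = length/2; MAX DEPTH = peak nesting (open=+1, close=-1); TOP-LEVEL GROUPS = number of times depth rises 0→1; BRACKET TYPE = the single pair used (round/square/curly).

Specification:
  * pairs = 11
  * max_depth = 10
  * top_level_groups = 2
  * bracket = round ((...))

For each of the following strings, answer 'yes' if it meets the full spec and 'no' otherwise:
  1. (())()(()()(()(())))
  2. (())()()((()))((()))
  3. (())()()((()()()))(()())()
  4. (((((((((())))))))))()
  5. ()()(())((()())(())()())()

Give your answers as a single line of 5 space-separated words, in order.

Answer: no no no yes no

Derivation:
String 1 '(())()(()()(()(())))': depth seq [1 2 1 0 1 0 1 2 1 2 1 2 3 2 3 4 3 2 1 0]
  -> pairs=10 depth=4 groups=3 -> no
String 2 '(())()()((()))((()))': depth seq [1 2 1 0 1 0 1 0 1 2 3 2 1 0 1 2 3 2 1 0]
  -> pairs=10 depth=3 groups=5 -> no
String 3 '(())()()((()()()))(()())()': depth seq [1 2 1 0 1 0 1 0 1 2 3 2 3 2 3 2 1 0 1 2 1 2 1 0 1 0]
  -> pairs=13 depth=3 groups=6 -> no
String 4 '(((((((((())))))))))()': depth seq [1 2 3 4 5 6 7 8 9 10 9 8 7 6 5 4 3 2 1 0 1 0]
  -> pairs=11 depth=10 groups=2 -> yes
String 5 '()()(())((()())(())()())()': depth seq [1 0 1 0 1 2 1 0 1 2 3 2 3 2 1 2 3 2 1 2 1 2 1 0 1 0]
  -> pairs=13 depth=3 groups=5 -> no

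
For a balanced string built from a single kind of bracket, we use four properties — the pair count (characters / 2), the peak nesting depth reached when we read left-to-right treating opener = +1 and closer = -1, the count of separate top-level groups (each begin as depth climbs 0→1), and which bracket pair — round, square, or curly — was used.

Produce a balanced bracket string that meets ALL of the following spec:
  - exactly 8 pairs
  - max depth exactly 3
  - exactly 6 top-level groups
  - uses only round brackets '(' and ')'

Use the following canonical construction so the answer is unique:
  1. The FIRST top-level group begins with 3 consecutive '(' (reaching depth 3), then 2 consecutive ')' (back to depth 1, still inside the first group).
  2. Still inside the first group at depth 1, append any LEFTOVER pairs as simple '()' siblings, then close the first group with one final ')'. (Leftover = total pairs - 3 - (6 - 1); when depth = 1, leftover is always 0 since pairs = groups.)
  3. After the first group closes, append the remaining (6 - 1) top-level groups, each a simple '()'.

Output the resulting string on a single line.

Spec: pairs=8 depth=3 groups=6
Leftover pairs = 8 - 3 - (6-1) = 0
First group: deep chain of depth 3 + 0 sibling pairs
Remaining 5 groups: simple '()' each

Answer: ((()))()()()()()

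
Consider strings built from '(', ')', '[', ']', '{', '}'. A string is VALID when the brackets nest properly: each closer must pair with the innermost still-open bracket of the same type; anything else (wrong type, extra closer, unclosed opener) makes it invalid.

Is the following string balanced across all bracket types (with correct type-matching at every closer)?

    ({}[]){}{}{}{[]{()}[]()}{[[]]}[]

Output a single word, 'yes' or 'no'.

pos 0: push '('; stack = (
pos 1: push '{'; stack = ({
pos 2: '}' matches '{'; pop; stack = (
pos 3: push '['; stack = ([
pos 4: ']' matches '['; pop; stack = (
pos 5: ')' matches '('; pop; stack = (empty)
pos 6: push '{'; stack = {
pos 7: '}' matches '{'; pop; stack = (empty)
pos 8: push '{'; stack = {
pos 9: '}' matches '{'; pop; stack = (empty)
pos 10: push '{'; stack = {
pos 11: '}' matches '{'; pop; stack = (empty)
pos 12: push '{'; stack = {
pos 13: push '['; stack = {[
pos 14: ']' matches '['; pop; stack = {
pos 15: push '{'; stack = {{
pos 16: push '('; stack = {{(
pos 17: ')' matches '('; pop; stack = {{
pos 18: '}' matches '{'; pop; stack = {
pos 19: push '['; stack = {[
pos 20: ']' matches '['; pop; stack = {
pos 21: push '('; stack = {(
pos 22: ')' matches '('; pop; stack = {
pos 23: '}' matches '{'; pop; stack = (empty)
pos 24: push '{'; stack = {
pos 25: push '['; stack = {[
pos 26: push '['; stack = {[[
pos 27: ']' matches '['; pop; stack = {[
pos 28: ']' matches '['; pop; stack = {
pos 29: '}' matches '{'; pop; stack = (empty)
pos 30: push '['; stack = [
pos 31: ']' matches '['; pop; stack = (empty)
end: stack empty → VALID
Verdict: properly nested → yes

Answer: yes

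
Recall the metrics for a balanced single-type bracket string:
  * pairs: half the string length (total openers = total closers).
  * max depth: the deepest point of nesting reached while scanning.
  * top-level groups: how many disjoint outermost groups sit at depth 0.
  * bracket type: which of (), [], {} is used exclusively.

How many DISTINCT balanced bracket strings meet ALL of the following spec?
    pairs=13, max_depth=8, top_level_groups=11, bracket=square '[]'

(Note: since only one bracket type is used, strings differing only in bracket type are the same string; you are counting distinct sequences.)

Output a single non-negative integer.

Spec: pairs=13 depth=8 groups=11
Count(depth <= 8) = 77
Count(depth <= 7) = 77
Count(depth == 8) = 77 - 77 = 0

Answer: 0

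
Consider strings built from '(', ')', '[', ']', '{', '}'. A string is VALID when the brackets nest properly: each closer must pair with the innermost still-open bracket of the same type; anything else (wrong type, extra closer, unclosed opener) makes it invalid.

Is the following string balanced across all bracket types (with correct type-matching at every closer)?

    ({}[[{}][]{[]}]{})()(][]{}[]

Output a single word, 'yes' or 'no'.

pos 0: push '('; stack = (
pos 1: push '{'; stack = ({
pos 2: '}' matches '{'; pop; stack = (
pos 3: push '['; stack = ([
pos 4: push '['; stack = ([[
pos 5: push '{'; stack = ([[{
pos 6: '}' matches '{'; pop; stack = ([[
pos 7: ']' matches '['; pop; stack = ([
pos 8: push '['; stack = ([[
pos 9: ']' matches '['; pop; stack = ([
pos 10: push '{'; stack = ([{
pos 11: push '['; stack = ([{[
pos 12: ']' matches '['; pop; stack = ([{
pos 13: '}' matches '{'; pop; stack = ([
pos 14: ']' matches '['; pop; stack = (
pos 15: push '{'; stack = ({
pos 16: '}' matches '{'; pop; stack = (
pos 17: ')' matches '('; pop; stack = (empty)
pos 18: push '('; stack = (
pos 19: ')' matches '('; pop; stack = (empty)
pos 20: push '('; stack = (
pos 21: saw closer ']' but top of stack is '(' (expected ')') → INVALID
Verdict: type mismatch at position 21: ']' closes '(' → no

Answer: no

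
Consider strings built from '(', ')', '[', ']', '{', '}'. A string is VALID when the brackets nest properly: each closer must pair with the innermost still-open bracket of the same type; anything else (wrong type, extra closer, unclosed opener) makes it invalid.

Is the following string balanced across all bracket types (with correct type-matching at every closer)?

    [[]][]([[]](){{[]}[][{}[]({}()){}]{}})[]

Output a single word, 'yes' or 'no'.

Answer: yes

Derivation:
pos 0: push '['; stack = [
pos 1: push '['; stack = [[
pos 2: ']' matches '['; pop; stack = [
pos 3: ']' matches '['; pop; stack = (empty)
pos 4: push '['; stack = [
pos 5: ']' matches '['; pop; stack = (empty)
pos 6: push '('; stack = (
pos 7: push '['; stack = ([
pos 8: push '['; stack = ([[
pos 9: ']' matches '['; pop; stack = ([
pos 10: ']' matches '['; pop; stack = (
pos 11: push '('; stack = ((
pos 12: ')' matches '('; pop; stack = (
pos 13: push '{'; stack = ({
pos 14: push '{'; stack = ({{
pos 15: push '['; stack = ({{[
pos 16: ']' matches '['; pop; stack = ({{
pos 17: '}' matches '{'; pop; stack = ({
pos 18: push '['; stack = ({[
pos 19: ']' matches '['; pop; stack = ({
pos 20: push '['; stack = ({[
pos 21: push '{'; stack = ({[{
pos 22: '}' matches '{'; pop; stack = ({[
pos 23: push '['; stack = ({[[
pos 24: ']' matches '['; pop; stack = ({[
pos 25: push '('; stack = ({[(
pos 26: push '{'; stack = ({[({
pos 27: '}' matches '{'; pop; stack = ({[(
pos 28: push '('; stack = ({[((
pos 29: ')' matches '('; pop; stack = ({[(
pos 30: ')' matches '('; pop; stack = ({[
pos 31: push '{'; stack = ({[{
pos 32: '}' matches '{'; pop; stack = ({[
pos 33: ']' matches '['; pop; stack = ({
pos 34: push '{'; stack = ({{
pos 35: '}' matches '{'; pop; stack = ({
pos 36: '}' matches '{'; pop; stack = (
pos 37: ')' matches '('; pop; stack = (empty)
pos 38: push '['; stack = [
pos 39: ']' matches '['; pop; stack = (empty)
end: stack empty → VALID
Verdict: properly nested → yes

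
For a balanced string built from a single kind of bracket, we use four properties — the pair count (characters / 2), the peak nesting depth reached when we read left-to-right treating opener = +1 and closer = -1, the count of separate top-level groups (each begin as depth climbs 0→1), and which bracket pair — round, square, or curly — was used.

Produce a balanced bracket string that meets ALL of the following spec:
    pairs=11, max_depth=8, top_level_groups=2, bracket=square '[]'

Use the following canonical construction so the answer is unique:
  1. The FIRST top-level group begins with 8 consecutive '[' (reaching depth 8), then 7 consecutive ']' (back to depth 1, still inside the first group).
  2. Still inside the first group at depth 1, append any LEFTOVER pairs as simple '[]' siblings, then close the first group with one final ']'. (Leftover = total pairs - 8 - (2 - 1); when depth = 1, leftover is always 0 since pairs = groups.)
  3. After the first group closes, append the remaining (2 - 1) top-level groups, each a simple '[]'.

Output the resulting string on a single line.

Spec: pairs=11 depth=8 groups=2
Leftover pairs = 11 - 8 - (2-1) = 2
First group: deep chain of depth 8 + 2 sibling pairs
Remaining 1 groups: simple '[]' each

Answer: [[[[[[[[]]]]]]][][]][]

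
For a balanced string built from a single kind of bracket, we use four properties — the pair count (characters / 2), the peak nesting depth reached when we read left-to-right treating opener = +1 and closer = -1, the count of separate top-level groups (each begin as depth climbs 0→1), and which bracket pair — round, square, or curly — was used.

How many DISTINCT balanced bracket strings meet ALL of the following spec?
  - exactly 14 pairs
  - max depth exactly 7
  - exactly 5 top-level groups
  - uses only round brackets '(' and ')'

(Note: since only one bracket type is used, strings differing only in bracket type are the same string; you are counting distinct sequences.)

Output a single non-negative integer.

Answer: 4560

Derivation:
Spec: pairs=14 depth=7 groups=5
Count(depth <= 7) = 176710
Count(depth <= 6) = 172150
Count(depth == 7) = 176710 - 172150 = 4560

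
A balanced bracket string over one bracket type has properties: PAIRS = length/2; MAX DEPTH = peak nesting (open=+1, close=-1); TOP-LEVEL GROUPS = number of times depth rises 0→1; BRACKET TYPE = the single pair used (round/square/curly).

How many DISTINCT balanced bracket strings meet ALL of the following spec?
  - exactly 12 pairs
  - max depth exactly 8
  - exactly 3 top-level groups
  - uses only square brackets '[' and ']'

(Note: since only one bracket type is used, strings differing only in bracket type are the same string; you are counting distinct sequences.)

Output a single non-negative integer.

Spec: pairs=12 depth=8 groups=3
Count(depth <= 8) = 41936
Count(depth <= 7) = 41537
Count(depth == 8) = 41936 - 41537 = 399

Answer: 399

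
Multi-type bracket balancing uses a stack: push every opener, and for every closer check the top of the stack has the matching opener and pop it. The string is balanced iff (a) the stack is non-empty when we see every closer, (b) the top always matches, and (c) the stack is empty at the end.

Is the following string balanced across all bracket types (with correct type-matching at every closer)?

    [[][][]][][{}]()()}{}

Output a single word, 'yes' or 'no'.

Answer: no

Derivation:
pos 0: push '['; stack = [
pos 1: push '['; stack = [[
pos 2: ']' matches '['; pop; stack = [
pos 3: push '['; stack = [[
pos 4: ']' matches '['; pop; stack = [
pos 5: push '['; stack = [[
pos 6: ']' matches '['; pop; stack = [
pos 7: ']' matches '['; pop; stack = (empty)
pos 8: push '['; stack = [
pos 9: ']' matches '['; pop; stack = (empty)
pos 10: push '['; stack = [
pos 11: push '{'; stack = [{
pos 12: '}' matches '{'; pop; stack = [
pos 13: ']' matches '['; pop; stack = (empty)
pos 14: push '('; stack = (
pos 15: ')' matches '('; pop; stack = (empty)
pos 16: push '('; stack = (
pos 17: ')' matches '('; pop; stack = (empty)
pos 18: saw closer '}' but stack is empty → INVALID
Verdict: unmatched closer '}' at position 18 → no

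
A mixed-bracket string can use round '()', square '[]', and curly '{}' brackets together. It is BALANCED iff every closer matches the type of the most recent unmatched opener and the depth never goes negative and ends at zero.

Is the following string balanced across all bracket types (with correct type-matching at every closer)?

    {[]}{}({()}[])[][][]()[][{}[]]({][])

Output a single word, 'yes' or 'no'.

pos 0: push '{'; stack = {
pos 1: push '['; stack = {[
pos 2: ']' matches '['; pop; stack = {
pos 3: '}' matches '{'; pop; stack = (empty)
pos 4: push '{'; stack = {
pos 5: '}' matches '{'; pop; stack = (empty)
pos 6: push '('; stack = (
pos 7: push '{'; stack = ({
pos 8: push '('; stack = ({(
pos 9: ')' matches '('; pop; stack = ({
pos 10: '}' matches '{'; pop; stack = (
pos 11: push '['; stack = ([
pos 12: ']' matches '['; pop; stack = (
pos 13: ')' matches '('; pop; stack = (empty)
pos 14: push '['; stack = [
pos 15: ']' matches '['; pop; stack = (empty)
pos 16: push '['; stack = [
pos 17: ']' matches '['; pop; stack = (empty)
pos 18: push '['; stack = [
pos 19: ']' matches '['; pop; stack = (empty)
pos 20: push '('; stack = (
pos 21: ')' matches '('; pop; stack = (empty)
pos 22: push '['; stack = [
pos 23: ']' matches '['; pop; stack = (empty)
pos 24: push '['; stack = [
pos 25: push '{'; stack = [{
pos 26: '}' matches '{'; pop; stack = [
pos 27: push '['; stack = [[
pos 28: ']' matches '['; pop; stack = [
pos 29: ']' matches '['; pop; stack = (empty)
pos 30: push '('; stack = (
pos 31: push '{'; stack = ({
pos 32: saw closer ']' but top of stack is '{' (expected '}') → INVALID
Verdict: type mismatch at position 32: ']' closes '{' → no

Answer: no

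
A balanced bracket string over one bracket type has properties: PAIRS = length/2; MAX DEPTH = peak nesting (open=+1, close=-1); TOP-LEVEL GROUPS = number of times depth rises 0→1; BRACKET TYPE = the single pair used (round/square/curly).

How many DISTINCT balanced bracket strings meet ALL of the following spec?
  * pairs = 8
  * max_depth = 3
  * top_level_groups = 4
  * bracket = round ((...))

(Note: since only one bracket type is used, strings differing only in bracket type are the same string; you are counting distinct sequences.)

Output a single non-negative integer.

Spec: pairs=8 depth=3 groups=4
Count(depth <= 3) = 129
Count(depth <= 2) = 35
Count(depth == 3) = 129 - 35 = 94

Answer: 94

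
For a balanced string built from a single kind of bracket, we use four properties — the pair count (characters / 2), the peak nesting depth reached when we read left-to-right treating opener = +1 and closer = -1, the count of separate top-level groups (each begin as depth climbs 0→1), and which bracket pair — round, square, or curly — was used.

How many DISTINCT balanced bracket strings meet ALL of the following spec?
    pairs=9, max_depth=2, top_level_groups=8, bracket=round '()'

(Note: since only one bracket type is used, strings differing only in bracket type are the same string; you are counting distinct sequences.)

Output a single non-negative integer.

Spec: pairs=9 depth=2 groups=8
Count(depth <= 2) = 8
Count(depth <= 1) = 0
Count(depth == 2) = 8 - 0 = 8

Answer: 8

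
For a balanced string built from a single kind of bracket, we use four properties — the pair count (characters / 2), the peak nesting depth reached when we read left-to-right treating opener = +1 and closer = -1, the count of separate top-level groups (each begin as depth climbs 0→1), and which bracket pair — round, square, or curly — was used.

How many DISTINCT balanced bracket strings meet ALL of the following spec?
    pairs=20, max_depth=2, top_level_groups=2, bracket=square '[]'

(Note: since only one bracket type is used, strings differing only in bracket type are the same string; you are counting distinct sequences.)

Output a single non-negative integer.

Answer: 19

Derivation:
Spec: pairs=20 depth=2 groups=2
Count(depth <= 2) = 19
Count(depth <= 1) = 0
Count(depth == 2) = 19 - 0 = 19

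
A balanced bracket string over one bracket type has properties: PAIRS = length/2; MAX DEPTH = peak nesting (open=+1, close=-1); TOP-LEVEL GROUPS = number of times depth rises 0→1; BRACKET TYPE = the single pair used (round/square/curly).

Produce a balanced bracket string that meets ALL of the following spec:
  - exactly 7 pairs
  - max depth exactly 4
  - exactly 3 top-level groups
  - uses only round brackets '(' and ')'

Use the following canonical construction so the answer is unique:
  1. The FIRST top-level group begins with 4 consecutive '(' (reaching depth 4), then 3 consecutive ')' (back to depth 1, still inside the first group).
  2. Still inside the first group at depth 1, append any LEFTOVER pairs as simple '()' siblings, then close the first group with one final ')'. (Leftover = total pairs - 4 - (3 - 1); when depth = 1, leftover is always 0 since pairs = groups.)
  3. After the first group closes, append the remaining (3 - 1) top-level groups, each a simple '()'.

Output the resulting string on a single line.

Spec: pairs=7 depth=4 groups=3
Leftover pairs = 7 - 4 - (3-1) = 1
First group: deep chain of depth 4 + 1 sibling pairs
Remaining 2 groups: simple '()' each

Answer: (((()))())()()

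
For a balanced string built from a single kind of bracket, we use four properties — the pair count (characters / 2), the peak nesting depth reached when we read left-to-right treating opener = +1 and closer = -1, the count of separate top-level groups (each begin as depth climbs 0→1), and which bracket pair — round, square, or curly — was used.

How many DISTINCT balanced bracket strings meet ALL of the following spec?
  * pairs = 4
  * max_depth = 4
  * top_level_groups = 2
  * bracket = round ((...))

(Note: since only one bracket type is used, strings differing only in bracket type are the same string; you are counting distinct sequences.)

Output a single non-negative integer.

Answer: 0

Derivation:
Spec: pairs=4 depth=4 groups=2
Count(depth <= 4) = 5
Count(depth <= 3) = 5
Count(depth == 4) = 5 - 5 = 0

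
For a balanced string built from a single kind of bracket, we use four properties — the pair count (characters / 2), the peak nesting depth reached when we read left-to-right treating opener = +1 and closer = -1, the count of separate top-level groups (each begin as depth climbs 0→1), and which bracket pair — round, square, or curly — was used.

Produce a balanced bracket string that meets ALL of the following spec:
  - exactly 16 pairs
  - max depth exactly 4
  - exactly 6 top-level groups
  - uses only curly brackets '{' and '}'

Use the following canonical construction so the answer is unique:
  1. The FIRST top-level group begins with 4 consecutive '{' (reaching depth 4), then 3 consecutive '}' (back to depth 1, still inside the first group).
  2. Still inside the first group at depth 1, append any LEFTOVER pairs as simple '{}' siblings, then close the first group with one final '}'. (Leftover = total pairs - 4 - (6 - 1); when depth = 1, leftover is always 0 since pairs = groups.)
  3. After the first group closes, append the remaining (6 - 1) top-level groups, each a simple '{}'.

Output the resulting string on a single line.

Spec: pairs=16 depth=4 groups=6
Leftover pairs = 16 - 4 - (6-1) = 7
First group: deep chain of depth 4 + 7 sibling pairs
Remaining 5 groups: simple '{}' each

Answer: {{{{}}}{}{}{}{}{}{}{}}{}{}{}{}{}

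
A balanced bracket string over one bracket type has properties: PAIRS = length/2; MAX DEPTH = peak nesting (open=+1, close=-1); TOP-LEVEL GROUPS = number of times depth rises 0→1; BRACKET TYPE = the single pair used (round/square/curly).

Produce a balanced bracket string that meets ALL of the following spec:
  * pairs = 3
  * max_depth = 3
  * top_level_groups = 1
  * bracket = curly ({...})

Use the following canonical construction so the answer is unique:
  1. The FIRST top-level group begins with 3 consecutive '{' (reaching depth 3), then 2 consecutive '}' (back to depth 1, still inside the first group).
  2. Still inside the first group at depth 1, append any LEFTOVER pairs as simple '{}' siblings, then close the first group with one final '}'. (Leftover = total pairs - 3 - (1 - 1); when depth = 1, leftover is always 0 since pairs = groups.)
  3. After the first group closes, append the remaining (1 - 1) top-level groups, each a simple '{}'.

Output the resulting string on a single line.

Answer: {{{}}}

Derivation:
Spec: pairs=3 depth=3 groups=1
Leftover pairs = 3 - 3 - (1-1) = 0
First group: deep chain of depth 3 + 0 sibling pairs
Remaining 0 groups: simple '{}' each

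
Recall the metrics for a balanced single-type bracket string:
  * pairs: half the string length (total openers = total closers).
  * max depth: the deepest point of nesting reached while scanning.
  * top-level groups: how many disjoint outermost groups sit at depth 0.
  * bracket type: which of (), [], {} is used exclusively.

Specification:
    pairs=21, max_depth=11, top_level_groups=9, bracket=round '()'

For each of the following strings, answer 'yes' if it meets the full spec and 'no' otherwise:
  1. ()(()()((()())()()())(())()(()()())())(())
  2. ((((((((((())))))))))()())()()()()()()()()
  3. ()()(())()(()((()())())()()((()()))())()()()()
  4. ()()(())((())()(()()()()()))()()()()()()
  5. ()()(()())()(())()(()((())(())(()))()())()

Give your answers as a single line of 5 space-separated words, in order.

String 1 '()(()()((()())()()())(())()(()()())())(())': depth seq [1 0 1 2 1 2 1 2 3 4 3 4 3 2 3 2 3 2 3 2 1 2 3 2 1 2 1 2 3 2 3 2 3 2 1 2 1 0 1 2 1 0]
  -> pairs=21 depth=4 groups=3 -> no
String 2 '((((((((((())))))))))()())()()()()()()()()': depth seq [1 2 3 4 5 6 7 8 9 10 11 10 9 8 7 6 5 4 3 2 1 2 1 2 1 0 1 0 1 0 1 0 1 0 1 0 1 0 1 0 1 0]
  -> pairs=21 depth=11 groups=9 -> yes
String 3 '()()(())()(()((()())())()()((()()))())()()()()': depth seq [1 0 1 0 1 2 1 0 1 0 1 2 1 2 3 4 3 4 3 2 3 2 1 2 1 2 1 2 3 4 3 4 3 2 1 2 1 0 1 0 1 0 1 0 1 0]
  -> pairs=23 depth=4 groups=9 -> no
String 4 '()()(())((())()(()()()()()))()()()()()()': depth seq [1 0 1 0 1 2 1 0 1 2 3 2 1 2 1 2 3 2 3 2 3 2 3 2 3 2 1 0 1 0 1 0 1 0 1 0 1 0 1 0]
  -> pairs=20 depth=3 groups=10 -> no
String 5 '()()(()())()(())()(()((())(())(()))()())()': depth seq [1 0 1 0 1 2 1 2 1 0 1 0 1 2 1 0 1 0 1 2 1 2 3 4 3 2 3 4 3 2 3 4 3 2 1 2 1 2 1 0 1 0]
  -> pairs=21 depth=4 groups=8 -> no

Answer: no yes no no no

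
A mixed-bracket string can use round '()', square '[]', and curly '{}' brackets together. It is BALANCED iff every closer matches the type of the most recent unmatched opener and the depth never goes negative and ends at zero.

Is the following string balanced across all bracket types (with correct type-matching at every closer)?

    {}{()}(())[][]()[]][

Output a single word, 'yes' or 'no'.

pos 0: push '{'; stack = {
pos 1: '}' matches '{'; pop; stack = (empty)
pos 2: push '{'; stack = {
pos 3: push '('; stack = {(
pos 4: ')' matches '('; pop; stack = {
pos 5: '}' matches '{'; pop; stack = (empty)
pos 6: push '('; stack = (
pos 7: push '('; stack = ((
pos 8: ')' matches '('; pop; stack = (
pos 9: ')' matches '('; pop; stack = (empty)
pos 10: push '['; stack = [
pos 11: ']' matches '['; pop; stack = (empty)
pos 12: push '['; stack = [
pos 13: ']' matches '['; pop; stack = (empty)
pos 14: push '('; stack = (
pos 15: ')' matches '('; pop; stack = (empty)
pos 16: push '['; stack = [
pos 17: ']' matches '['; pop; stack = (empty)
pos 18: saw closer ']' but stack is empty → INVALID
Verdict: unmatched closer ']' at position 18 → no

Answer: no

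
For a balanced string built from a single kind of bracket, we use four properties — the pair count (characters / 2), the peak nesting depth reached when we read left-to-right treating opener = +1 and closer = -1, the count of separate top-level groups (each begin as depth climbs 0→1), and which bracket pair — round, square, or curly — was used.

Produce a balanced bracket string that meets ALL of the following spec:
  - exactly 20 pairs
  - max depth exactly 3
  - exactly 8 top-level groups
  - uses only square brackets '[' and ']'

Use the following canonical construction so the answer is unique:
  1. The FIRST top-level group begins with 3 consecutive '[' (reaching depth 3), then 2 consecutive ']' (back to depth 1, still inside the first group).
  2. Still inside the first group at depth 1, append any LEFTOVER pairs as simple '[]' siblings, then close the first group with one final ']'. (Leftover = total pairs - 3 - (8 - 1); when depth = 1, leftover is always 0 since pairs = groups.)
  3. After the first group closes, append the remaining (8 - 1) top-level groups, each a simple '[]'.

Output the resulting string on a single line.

Spec: pairs=20 depth=3 groups=8
Leftover pairs = 20 - 3 - (8-1) = 10
First group: deep chain of depth 3 + 10 sibling pairs
Remaining 7 groups: simple '[]' each

Answer: [[[]][][][][][][][][][][]][][][][][][][]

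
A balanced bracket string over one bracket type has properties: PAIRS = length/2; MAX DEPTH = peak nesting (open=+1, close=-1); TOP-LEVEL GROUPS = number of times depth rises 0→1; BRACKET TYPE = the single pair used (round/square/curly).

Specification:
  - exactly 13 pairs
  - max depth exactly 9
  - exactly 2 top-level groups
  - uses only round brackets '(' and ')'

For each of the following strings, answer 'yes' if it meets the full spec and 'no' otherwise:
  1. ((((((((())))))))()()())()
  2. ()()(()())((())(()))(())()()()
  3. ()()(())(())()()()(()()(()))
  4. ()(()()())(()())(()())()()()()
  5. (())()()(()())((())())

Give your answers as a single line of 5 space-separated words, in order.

Answer: yes no no no no

Derivation:
String 1 '((((((((())))))))()()())()': depth seq [1 2 3 4 5 6 7 8 9 8 7 6 5 4 3 2 1 2 1 2 1 2 1 0 1 0]
  -> pairs=13 depth=9 groups=2 -> yes
String 2 '()()(()())((())(()))(())()()()': depth seq [1 0 1 0 1 2 1 2 1 0 1 2 3 2 1 2 3 2 1 0 1 2 1 0 1 0 1 0 1 0]
  -> pairs=15 depth=3 groups=8 -> no
String 3 '()()(())(())()()()(()()(()))': depth seq [1 0 1 0 1 2 1 0 1 2 1 0 1 0 1 0 1 0 1 2 1 2 1 2 3 2 1 0]
  -> pairs=14 depth=3 groups=8 -> no
String 4 '()(()()())(()())(()())()()()()': depth seq [1 0 1 2 1 2 1 2 1 0 1 2 1 2 1 0 1 2 1 2 1 0 1 0 1 0 1 0 1 0]
  -> pairs=15 depth=2 groups=8 -> no
String 5 '(())()()(()())((())())': depth seq [1 2 1 0 1 0 1 0 1 2 1 2 1 0 1 2 3 2 1 2 1 0]
  -> pairs=11 depth=3 groups=5 -> no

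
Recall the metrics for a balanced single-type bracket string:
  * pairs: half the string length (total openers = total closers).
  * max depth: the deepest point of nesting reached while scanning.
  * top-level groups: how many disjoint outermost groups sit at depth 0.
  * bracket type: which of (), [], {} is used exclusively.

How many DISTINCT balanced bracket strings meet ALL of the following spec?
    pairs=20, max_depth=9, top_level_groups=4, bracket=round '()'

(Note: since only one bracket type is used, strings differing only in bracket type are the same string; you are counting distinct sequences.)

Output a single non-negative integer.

Spec: pairs=20 depth=9 groups=4
Count(depth <= 9) = 796774462
Count(depth <= 8) = 765146036
Count(depth == 9) = 796774462 - 765146036 = 31628426

Answer: 31628426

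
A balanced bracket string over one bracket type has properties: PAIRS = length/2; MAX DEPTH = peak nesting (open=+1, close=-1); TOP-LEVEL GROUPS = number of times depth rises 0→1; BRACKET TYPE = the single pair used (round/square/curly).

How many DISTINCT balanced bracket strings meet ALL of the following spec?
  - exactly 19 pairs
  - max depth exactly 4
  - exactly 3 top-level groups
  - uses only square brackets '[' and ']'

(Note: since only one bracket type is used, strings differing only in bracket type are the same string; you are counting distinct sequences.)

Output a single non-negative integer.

Answer: 32854689

Derivation:
Spec: pairs=19 depth=4 groups=3
Count(depth <= 4) = 34550433
Count(depth <= 3) = 1695744
Count(depth == 4) = 34550433 - 1695744 = 32854689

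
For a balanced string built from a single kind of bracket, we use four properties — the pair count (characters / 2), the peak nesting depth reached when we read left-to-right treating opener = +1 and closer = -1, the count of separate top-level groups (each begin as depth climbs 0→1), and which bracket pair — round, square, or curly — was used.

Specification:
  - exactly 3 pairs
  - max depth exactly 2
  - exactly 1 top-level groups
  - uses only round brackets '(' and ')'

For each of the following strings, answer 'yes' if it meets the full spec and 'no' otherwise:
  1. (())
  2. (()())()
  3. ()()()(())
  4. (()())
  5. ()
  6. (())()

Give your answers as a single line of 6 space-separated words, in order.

Answer: no no no yes no no

Derivation:
String 1 '(())': depth seq [1 2 1 0]
  -> pairs=2 depth=2 groups=1 -> no
String 2 '(()())()': depth seq [1 2 1 2 1 0 1 0]
  -> pairs=4 depth=2 groups=2 -> no
String 3 '()()()(())': depth seq [1 0 1 0 1 0 1 2 1 0]
  -> pairs=5 depth=2 groups=4 -> no
String 4 '(()())': depth seq [1 2 1 2 1 0]
  -> pairs=3 depth=2 groups=1 -> yes
String 5 '()': depth seq [1 0]
  -> pairs=1 depth=1 groups=1 -> no
String 6 '(())()': depth seq [1 2 1 0 1 0]
  -> pairs=3 depth=2 groups=2 -> no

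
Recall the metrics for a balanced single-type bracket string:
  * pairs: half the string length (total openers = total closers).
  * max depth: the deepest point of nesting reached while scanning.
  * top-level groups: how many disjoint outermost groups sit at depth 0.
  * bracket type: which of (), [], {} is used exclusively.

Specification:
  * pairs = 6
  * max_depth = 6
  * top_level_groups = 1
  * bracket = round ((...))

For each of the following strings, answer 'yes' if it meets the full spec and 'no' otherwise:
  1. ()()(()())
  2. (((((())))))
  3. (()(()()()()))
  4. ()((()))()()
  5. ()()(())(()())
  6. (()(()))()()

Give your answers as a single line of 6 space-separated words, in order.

Answer: no yes no no no no

Derivation:
String 1 '()()(()())': depth seq [1 0 1 0 1 2 1 2 1 0]
  -> pairs=5 depth=2 groups=3 -> no
String 2 '(((((())))))': depth seq [1 2 3 4 5 6 5 4 3 2 1 0]
  -> pairs=6 depth=6 groups=1 -> yes
String 3 '(()(()()()()))': depth seq [1 2 1 2 3 2 3 2 3 2 3 2 1 0]
  -> pairs=7 depth=3 groups=1 -> no
String 4 '()((()))()()': depth seq [1 0 1 2 3 2 1 0 1 0 1 0]
  -> pairs=6 depth=3 groups=4 -> no
String 5 '()()(())(()())': depth seq [1 0 1 0 1 2 1 0 1 2 1 2 1 0]
  -> pairs=7 depth=2 groups=4 -> no
String 6 '(()(()))()()': depth seq [1 2 1 2 3 2 1 0 1 0 1 0]
  -> pairs=6 depth=3 groups=3 -> no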